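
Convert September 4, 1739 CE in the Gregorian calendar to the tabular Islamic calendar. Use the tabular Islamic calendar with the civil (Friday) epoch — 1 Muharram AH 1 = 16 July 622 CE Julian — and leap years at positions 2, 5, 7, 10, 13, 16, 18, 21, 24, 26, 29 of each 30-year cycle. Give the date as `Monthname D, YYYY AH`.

Both dates share Julian Day Number 2356463; in the tabular Islamic calendar that is 30 Jumada al-Awwal 1152 AH.

Jumada al-Awwal 30, 1152 AH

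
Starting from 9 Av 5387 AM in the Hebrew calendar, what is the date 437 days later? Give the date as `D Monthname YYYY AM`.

4 Tishrei 5389 AM

Counting 437 days forward from JDN 2315512 reaches JDN 2315949, which is 4 Tishrei 5389 AM.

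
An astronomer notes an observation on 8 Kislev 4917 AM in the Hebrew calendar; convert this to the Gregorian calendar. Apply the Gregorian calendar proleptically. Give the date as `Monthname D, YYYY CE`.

November 30, 1156 CE

Julian Day Number of the source date = 2143614.
Converting JDN 2143614 to the Gregorian calendar gives 30 November 1156 CE.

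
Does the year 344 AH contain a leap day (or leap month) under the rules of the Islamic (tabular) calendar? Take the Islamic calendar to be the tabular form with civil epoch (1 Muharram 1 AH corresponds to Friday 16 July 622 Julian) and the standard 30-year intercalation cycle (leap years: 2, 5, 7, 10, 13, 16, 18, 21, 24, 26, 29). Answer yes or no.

no

Year 344 AH is year 14 of its 30-year cycle; leap positions are 2, 5, 7, 10, 13, 16, 18, 21, 24, 26, 29, so it is a common year (354 days).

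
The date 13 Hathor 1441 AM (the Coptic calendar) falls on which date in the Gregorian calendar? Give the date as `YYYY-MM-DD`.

1724-11-20

Julian Day Number of the source date = 2351062.
Converting JDN 2351062 to the Gregorian calendar gives 20 November 1724 CE.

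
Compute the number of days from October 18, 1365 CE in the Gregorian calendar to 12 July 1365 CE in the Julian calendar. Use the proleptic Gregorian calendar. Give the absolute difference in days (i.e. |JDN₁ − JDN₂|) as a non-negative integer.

JDN of the first date = 2219907.
JDN of the second date = 2219817.
|2219817 − 2219907| = 90.

90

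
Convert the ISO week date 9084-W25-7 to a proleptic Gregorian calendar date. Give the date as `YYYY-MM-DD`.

9084-06-22

ISO week 1 of 9084 is the week containing the first Thursday of 9084.
Week 25, day 7 (Sunday) lands on 9084-06-22.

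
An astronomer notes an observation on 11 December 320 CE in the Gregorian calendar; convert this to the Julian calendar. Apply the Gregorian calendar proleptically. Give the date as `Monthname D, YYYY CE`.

December 10, 320 CE

The Julian–Gregorian offset here is 1 day (Julian trailing).
11 December 320 Gregorian − 1 day → 10 December 320 Julian.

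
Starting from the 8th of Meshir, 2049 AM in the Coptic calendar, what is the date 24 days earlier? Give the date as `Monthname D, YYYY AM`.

Tobi 14, 2049 AM

JDN of the 8th of Meshir, 2049 AM = 2573219.
2573219 − 24 = 2573195.
JDN 2573195 in the Coptic calendar is Tobi 14, 2049 AM.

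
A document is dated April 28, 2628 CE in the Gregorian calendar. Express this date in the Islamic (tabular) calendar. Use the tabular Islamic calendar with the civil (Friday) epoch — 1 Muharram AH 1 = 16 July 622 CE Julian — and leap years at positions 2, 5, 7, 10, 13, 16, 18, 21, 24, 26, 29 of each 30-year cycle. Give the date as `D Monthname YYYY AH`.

Both dates share Julian Day Number 2681035; in the tabular Islamic calendar that is 2 Jumada al-Awwal 2068 AH.

2 Jumada al-Awwal 2068 AH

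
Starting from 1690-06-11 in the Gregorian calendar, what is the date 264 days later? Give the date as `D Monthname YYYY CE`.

The starting date is JDN 2338482; 2338482 + 264 = 2338746.
JDN 2338746 corresponds to 2 March 1691 CE.

2 March 1691 CE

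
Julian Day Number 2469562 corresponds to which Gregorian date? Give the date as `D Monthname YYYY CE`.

30 April 2049 CE

JDN 2451545 is 1 Jan 2000; 2469562 is +18017 days from there.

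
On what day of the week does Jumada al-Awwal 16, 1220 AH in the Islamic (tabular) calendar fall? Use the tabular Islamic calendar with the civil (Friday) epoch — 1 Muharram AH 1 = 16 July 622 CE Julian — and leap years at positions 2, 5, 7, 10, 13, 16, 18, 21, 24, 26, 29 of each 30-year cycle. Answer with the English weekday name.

Equivalently 12 August 1805 Gregorian, JDN 2380546.
2380546 ≡ 0 (mod 7); counting from Monday = 0 gives Monday.

Monday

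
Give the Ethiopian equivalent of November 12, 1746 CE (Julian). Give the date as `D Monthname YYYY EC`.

Julian Day Number of the source date = 2359100.
Converting JDN 2359100 to the Ethiopian calendar gives 16 Hidar 1739 EC.

16 Hidar 1739 EC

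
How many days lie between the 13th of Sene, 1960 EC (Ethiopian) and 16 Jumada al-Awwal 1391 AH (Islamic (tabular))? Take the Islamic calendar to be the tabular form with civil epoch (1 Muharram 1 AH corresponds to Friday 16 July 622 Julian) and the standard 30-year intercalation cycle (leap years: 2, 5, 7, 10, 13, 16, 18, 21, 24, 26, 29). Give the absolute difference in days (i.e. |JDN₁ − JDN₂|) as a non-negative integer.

1115

JDN of the first date = 2440028.
JDN of the second date = 2441143.
|2441143 − 2440028| = 1115.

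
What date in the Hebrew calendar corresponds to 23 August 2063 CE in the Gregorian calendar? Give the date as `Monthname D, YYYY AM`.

Both dates share Julian Day Number 2474790; in the Hebrew calendar that is 28 Av 5823 AM.

Av 28, 5823 AM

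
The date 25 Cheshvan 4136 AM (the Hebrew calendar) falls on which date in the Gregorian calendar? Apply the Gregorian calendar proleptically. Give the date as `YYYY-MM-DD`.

Both dates share Julian Day Number 1858335; in the Gregorian calendar that is 6 November 375 CE.

0375-11-06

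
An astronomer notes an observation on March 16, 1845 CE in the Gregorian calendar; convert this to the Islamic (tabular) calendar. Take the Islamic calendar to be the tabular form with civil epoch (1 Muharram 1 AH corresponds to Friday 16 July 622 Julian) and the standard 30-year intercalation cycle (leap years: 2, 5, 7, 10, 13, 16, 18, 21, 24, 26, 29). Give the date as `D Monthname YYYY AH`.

7 Rabi' al-Awwal 1261 AH

Both dates share Julian Day Number 2395007; in the tabular Islamic calendar that is 7 Rabi' al-Awwal 1261 AH.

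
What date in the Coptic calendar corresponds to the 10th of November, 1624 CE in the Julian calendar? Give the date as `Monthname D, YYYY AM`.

Hathor 14, 1341 AM

The source date corresponds to 20 November 1624 in the Gregorian calendar (JDN 2314538).
That day falls on 14 Hathor 1341 AM in the Coptic calendar.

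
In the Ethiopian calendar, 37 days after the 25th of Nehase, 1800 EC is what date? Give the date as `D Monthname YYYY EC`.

27 Meskerem 1801 EC

The starting date is JDN 2381660; 2381660 + 37 = 2381697.
JDN 2381697 corresponds to 27 Meskerem 1801 EC.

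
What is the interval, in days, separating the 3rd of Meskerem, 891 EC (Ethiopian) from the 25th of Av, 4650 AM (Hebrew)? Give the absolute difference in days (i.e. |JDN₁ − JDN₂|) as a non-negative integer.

JDN of the first date = 2049295.
JDN of the second date = 2046357.
|2046357 − 2049295| = 2938.

2938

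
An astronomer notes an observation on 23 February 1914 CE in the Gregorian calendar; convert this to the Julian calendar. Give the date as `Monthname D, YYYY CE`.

At this point the Julian calendar is 13 days behind the Gregorian.
23 February 1914 Gregorian − 13 days → 10 February 1914 Julian.

February 10, 1914 CE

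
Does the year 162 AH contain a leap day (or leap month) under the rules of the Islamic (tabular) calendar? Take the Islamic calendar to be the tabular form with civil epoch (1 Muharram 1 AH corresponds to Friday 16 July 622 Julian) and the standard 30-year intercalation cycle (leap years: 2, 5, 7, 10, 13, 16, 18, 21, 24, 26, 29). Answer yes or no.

no

Year 162 AH is year 12 of its 30-year cycle; leap positions are 2, 5, 7, 10, 13, 16, 18, 21, 24, 26, 29, so it is a common year (354 days).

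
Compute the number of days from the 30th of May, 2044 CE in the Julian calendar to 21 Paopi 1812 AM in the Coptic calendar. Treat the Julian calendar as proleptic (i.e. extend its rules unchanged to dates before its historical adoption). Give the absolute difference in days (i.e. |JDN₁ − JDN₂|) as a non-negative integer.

JDN of the first date = 2467779.
JDN of the second date = 2486548.
|2486548 − 2467779| = 18769.

18769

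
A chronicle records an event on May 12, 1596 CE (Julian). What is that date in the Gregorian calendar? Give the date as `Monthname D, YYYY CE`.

The Julian–Gregorian offset here is 10 days (Julian trailing).
12 May 1596 Julian + 10 days → 22 May 1596 Gregorian.

May 22, 1596 CE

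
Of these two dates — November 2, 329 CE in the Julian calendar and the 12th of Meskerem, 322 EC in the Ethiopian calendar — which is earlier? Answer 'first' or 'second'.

First date → JDN 1841531; second date → JDN 1841477.
JDN 1841477 < JDN 1841531, so the second date is earlier.

second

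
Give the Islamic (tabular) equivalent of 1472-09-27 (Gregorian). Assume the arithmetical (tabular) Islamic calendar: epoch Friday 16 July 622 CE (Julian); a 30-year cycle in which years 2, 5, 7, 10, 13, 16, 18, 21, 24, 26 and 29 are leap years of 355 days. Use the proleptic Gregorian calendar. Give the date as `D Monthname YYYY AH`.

14 Rabi' al-Thani 877 AH

Julian Day Number of the source date = 2258967.
Converting JDN 2258967 to the tabular Islamic calendar gives 14 Rabi' al-Thani 877 AH.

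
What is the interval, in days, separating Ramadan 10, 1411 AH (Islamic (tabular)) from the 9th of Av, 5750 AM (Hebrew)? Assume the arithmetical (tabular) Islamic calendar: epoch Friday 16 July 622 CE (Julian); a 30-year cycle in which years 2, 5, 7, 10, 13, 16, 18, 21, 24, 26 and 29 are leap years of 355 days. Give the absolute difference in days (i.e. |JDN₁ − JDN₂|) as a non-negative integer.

238

First date → JDN 2448342; second date → JDN 2448104.
The interval is |2448342 − 2448104| = 238 days.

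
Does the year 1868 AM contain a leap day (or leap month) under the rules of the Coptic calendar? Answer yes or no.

1868 mod 4 = 0; in the Coptic calendar a year is leap when year mod 4 = 3, so it is a common year.

no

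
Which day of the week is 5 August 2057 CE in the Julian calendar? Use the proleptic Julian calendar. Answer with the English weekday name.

Equivalently 18 August 2057 Gregorian, JDN 2472594.
JDN 2472594 mod 7 = 5, and JDN 0 was a Monday, so this is a Saturday.

Saturday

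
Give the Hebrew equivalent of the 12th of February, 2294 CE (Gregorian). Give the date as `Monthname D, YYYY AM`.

Both dates share Julian Day Number 2558969; in the Hebrew calendar that is 15 Shevat 6054 AM.

Shevat 15, 6054 AM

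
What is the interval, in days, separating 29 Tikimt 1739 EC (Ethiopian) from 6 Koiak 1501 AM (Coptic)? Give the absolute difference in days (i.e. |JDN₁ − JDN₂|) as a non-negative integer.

13917

JDN of the first date = 2359083.
JDN of the second date = 2373000.
|2373000 − 2359083| = 13917.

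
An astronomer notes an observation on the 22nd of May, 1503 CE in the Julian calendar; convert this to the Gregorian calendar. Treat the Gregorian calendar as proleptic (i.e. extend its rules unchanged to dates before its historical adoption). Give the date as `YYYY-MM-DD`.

The Julian–Gregorian offset here is 10 days (Julian trailing).
22 May 1503 Julian + 10 days → 1 June 1503 Gregorian.

1503-06-01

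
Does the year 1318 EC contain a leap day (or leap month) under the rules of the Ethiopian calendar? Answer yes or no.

1318 mod 4 = 2; in the Ethiopian calendar a year is leap when year mod 4 = 3, so it is a common year.

no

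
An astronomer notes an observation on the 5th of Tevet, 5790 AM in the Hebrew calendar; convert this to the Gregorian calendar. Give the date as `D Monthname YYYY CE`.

Julian Day Number of the source date = 2462482.
Converting JDN 2462482 to the Gregorian calendar gives 11 December 2029 CE.

11 December 2029 CE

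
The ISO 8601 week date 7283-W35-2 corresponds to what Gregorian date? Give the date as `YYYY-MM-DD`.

7283-08-31

ISO week 1 of 7283 is the week containing the first Thursday of 7283.
Week 35, day 2 (Tuesday) lands on 7283-08-31.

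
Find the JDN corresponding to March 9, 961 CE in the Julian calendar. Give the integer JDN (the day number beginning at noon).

2072131

Equivalently 14 March 961 (proleptic Gregorian).
JDN 2400001 is 17 November 1858 CE (Gregorian), MJD 0; the target day is −327870 days from there, so JDN = 2072131.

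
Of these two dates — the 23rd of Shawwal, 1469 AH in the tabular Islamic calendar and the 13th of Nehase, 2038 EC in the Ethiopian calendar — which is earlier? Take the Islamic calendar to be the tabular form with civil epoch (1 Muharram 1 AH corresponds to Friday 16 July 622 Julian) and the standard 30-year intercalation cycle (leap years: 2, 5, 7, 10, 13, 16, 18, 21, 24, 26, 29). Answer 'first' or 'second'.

second

Converting both to JDN: 2468938 vs 2468577; the smaller is the second.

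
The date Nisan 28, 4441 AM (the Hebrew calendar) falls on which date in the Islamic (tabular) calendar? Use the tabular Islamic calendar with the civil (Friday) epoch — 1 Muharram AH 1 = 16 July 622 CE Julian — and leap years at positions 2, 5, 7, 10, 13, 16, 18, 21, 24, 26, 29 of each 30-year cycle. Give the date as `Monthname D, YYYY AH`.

The source date corresponds to 25 April 681 in the proleptic Gregorian calendar (JDN 1969905).
That day falls on 27 Rajab 61 AH in the tabular Islamic calendar.

Rajab 27, 61 AH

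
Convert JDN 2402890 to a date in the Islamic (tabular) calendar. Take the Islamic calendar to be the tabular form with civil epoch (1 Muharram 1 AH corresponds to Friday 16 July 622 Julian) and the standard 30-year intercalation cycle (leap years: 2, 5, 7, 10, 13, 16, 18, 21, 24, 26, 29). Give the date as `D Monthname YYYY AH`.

5 Jumada al-Thani 1283 AH

JDN 2402890 is 15 October 1866 in the Gregorian calendar.
In the tabular Islamic calendar that day is 5 Jumada al-Thani 1283 AH.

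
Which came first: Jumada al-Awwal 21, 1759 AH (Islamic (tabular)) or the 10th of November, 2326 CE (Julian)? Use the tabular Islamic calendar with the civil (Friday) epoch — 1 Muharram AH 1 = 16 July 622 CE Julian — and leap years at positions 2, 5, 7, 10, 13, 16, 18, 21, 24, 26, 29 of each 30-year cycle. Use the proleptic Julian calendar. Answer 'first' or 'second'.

First date → JDN 2571555; second date → JDN 2570943.
JDN 2570943 < JDN 2571555, so the second date is earlier.

second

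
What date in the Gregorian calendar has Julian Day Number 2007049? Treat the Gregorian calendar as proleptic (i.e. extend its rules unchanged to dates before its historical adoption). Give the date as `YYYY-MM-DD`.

Counting from JDN 2299161 = 15 Oct 1582 gives an offset of -292112 days.

0783-01-05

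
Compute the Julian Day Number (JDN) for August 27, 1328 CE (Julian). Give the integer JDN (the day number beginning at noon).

2206349

In the proleptic Gregorian calendar the same day is 4 September 1328.
JDN 2299161 is 15 October 1582 CE (Gregorian); the target day is −92812 days from there, so JDN = 2206349.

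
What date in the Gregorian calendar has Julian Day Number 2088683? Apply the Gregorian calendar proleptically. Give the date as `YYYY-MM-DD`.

1006-07-09

JDN 2451545 is 1 Jan 2000; 2088683 is −362862 days from there.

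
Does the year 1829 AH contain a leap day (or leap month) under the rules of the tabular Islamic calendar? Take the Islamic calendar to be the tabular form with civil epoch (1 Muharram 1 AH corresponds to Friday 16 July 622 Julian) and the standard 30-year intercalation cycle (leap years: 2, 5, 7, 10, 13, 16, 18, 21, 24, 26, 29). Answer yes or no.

yes

Year 1829 AH is year 29 of its 30-year cycle; leap positions are 2, 5, 7, 10, 13, 16, 18, 21, 24, 26, 29, so it is a leap year (355 days).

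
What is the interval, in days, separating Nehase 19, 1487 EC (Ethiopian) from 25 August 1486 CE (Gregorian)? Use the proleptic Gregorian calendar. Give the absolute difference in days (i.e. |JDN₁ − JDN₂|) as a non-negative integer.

3283

JDN of the first date = 2267330.
JDN of the second date = 2264047.
|2264047 − 2267330| = 3283.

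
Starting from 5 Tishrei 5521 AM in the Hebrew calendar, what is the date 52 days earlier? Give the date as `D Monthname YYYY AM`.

JDN of 5 Tishrei 5521 AM = 2364145.
2364145 − 52 = 2364093.
JDN 2364093 in the Hebrew calendar is 12 Av 5520 AM.

12 Av 5520 AM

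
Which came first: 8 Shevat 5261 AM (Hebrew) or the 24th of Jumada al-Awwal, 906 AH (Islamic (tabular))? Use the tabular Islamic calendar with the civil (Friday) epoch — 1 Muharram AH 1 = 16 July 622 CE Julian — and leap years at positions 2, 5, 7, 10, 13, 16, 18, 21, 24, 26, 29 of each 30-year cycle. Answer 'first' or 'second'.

Converting both to JDN: 2269295 vs 2269283; the smaller is the second.

second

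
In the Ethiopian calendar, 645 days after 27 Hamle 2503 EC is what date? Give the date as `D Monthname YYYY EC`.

1 Ginbot 2505 EC

JDN of 27 Hamle 2503 EC = 2638402.
2638402 + 645 = 2639047.
JDN 2639047 in the Ethiopian calendar is 1 Ginbot 2505 EC.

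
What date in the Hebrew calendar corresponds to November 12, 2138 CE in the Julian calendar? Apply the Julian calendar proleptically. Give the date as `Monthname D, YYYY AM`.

Both dates share Julian Day Number 2502278; in the Hebrew calendar that is 24 Cheshvan 5899 AM.

Cheshvan 24, 5899 AM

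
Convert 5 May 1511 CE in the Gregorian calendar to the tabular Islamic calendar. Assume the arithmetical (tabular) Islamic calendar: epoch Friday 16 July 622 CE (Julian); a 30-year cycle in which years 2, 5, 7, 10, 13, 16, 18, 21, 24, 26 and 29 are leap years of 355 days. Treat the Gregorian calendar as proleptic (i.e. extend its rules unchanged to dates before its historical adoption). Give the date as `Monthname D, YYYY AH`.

Muharram 26, 917 AH

Both dates share Julian Day Number 2273065; in the tabular Islamic calendar that is 26 Muharram 917 AH.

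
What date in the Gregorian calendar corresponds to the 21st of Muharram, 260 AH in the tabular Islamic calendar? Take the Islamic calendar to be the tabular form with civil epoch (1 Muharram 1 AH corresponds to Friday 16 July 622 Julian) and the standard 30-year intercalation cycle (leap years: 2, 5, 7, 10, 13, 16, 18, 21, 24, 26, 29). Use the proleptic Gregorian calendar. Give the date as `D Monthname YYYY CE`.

Julian Day Number of the source date = 2040241.
Converting JDN 2040241 to the Gregorian calendar gives 20 November 873 CE.

20 November 873 CE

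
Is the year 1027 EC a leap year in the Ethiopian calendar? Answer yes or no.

1027 mod 4 = 3; in the Ethiopian calendar a year is leap when year mod 4 = 3, so it is a leap year.

yes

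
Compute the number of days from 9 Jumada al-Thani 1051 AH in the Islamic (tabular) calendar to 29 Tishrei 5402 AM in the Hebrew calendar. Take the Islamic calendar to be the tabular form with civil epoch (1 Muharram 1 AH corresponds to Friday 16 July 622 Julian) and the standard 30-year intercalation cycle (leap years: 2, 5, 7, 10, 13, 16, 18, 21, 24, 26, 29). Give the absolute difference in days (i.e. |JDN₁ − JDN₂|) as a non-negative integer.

First date → JDN 2320681; second date → JDN 2320699.
The interval is |2320681 − 2320699| = 18 days.

18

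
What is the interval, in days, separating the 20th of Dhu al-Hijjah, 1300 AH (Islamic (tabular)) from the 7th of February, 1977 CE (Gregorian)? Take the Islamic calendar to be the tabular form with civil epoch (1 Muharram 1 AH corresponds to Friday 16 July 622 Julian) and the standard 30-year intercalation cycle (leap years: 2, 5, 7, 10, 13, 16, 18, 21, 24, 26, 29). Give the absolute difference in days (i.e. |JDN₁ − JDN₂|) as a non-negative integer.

JDN of the first date = 2409106.
JDN of the second date = 2443182.
|2443182 − 2409106| = 34076.

34076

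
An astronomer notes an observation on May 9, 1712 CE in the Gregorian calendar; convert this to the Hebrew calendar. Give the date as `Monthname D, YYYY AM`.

Both dates share Julian Day Number 2346484; in the Hebrew calendar that is 3 Iyar 5472 AM.

Iyar 3, 5472 AM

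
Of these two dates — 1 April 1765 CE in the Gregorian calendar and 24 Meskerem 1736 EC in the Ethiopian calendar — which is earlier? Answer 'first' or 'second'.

The two dates have Julian Day Numbers 2365804 and 2357953 respectively.
Since 2357953 < 2365804, the second date comes first.

second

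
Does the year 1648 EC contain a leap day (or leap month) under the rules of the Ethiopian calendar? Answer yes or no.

no

1648 mod 4 = 0; in the Ethiopian calendar a year is leap when year mod 4 = 3, so it is a common year.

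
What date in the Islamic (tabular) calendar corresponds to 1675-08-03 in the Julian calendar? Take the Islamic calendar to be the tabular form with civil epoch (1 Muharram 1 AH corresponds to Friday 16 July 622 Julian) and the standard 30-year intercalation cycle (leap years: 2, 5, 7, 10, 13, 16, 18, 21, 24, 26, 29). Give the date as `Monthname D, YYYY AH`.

Jumada al-Awwal 21, 1086 AH

Both dates share Julian Day Number 2333066; in the tabular Islamic calendar that is 21 Jumada al-Awwal 1086 AH.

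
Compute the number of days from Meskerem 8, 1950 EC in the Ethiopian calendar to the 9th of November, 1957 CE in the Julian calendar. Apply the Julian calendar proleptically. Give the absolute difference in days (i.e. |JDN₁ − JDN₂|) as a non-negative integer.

First date → JDN 2436100; second date → JDN 2436165.
The interval is |2436100 − 2436165| = 65 days.

65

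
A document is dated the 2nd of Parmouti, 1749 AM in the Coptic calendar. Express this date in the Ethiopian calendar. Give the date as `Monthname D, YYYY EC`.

Miyazya 2, 2025 EC

Julian Day Number of the source date = 2463698.
Converting JDN 2463698 to the Ethiopian calendar gives 2 Miyazya 2025 EC.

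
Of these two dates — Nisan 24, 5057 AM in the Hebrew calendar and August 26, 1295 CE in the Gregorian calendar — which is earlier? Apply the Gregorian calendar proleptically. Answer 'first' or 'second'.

The two dates have Julian Day Numbers 2194895 and 2194287 respectively.
Since 2194287 < 2194895, the second date comes first.

second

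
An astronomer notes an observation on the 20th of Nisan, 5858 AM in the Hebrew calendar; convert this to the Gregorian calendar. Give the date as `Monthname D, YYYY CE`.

Both dates share Julian Day Number 2487451; in the Gregorian calendar that is 22 April 2098 CE.

April 22, 2098 CE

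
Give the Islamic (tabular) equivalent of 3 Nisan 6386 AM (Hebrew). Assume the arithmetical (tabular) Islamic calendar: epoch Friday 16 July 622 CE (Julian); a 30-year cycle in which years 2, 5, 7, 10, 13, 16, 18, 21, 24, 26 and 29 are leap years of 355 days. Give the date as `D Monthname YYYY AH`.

Both dates share Julian Day Number 2680268; in the tabular Islamic calendar that is 3 Rabi' al-Awwal 2066 AH.

3 Rabi' al-Awwal 2066 AH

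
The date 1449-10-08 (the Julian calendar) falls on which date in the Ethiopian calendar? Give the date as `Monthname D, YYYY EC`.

The source date corresponds to 17 October 1449 in the proleptic Gregorian calendar (JDN 2250586).
That day falls on 11 Tikimt 1442 EC in the Ethiopian calendar.

Tikimt 11, 1442 EC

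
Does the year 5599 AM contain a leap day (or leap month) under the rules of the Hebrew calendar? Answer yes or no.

no

Hebrew year 5599 is year 13 of its 19-year Metonic cycle; leap years are at positions 3, 6, 8, 11, 14, 17, 19, so it is a common year (12 months).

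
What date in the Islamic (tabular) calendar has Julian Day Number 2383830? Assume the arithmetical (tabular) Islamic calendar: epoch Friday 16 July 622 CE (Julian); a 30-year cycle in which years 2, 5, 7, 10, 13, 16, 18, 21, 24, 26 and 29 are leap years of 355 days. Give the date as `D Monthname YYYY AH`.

22 Sha'ban 1229 AH

The Gregorian equivalent of JDN 2383830 is 9 August 1814.
In the tabular Islamic calendar that day is 22 Sha'ban 1229 AH.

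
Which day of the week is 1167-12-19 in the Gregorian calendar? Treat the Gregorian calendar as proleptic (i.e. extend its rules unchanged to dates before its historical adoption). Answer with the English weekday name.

Tuesday

Since JDN mod 7 = 1 (0 = Monday), the day is Tuesday.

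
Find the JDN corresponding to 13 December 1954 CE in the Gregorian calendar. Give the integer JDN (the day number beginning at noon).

2435090

JDN 2299161 is 15 October 1582 CE (Gregorian); the target day is +135929 days from there, so JDN = 2435090.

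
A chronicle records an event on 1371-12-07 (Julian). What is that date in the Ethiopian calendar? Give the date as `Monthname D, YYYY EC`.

The source date corresponds to 15 December 1371 in the proleptic Gregorian calendar (JDN 2222156).
That day falls on 10 Tahsas 1364 EC in the Ethiopian calendar.

Tahsas 10, 1364 EC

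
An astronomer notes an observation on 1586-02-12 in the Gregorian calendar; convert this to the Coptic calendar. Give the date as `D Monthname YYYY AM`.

Both dates share Julian Day Number 2300377; in the Coptic calendar that is 8 Meshir 1302 AM.

8 Meshir 1302 AM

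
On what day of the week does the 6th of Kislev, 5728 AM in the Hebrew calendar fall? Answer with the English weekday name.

Friday

This is JDN 2439833 (8 December 1967 Gregorian).
Since JDN mod 7 = 4 (0 = Monday), the day is Friday.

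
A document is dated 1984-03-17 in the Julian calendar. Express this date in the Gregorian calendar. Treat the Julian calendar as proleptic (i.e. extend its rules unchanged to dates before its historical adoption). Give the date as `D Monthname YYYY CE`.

30 March 1984 CE

At this point the Julian calendar is 13 days behind the Gregorian.
17 March 1984 Julian + 13 days → 30 March 1984 Gregorian.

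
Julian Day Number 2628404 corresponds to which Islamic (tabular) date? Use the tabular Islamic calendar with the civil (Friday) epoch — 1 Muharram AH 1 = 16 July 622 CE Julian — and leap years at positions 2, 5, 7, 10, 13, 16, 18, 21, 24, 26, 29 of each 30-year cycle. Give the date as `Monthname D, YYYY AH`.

JDN 2628404 is 22 March 2484 in the Gregorian calendar.
In the tabular Islamic calendar that day is Shawwal 24, 1919 AH.

Shawwal 24, 1919 AH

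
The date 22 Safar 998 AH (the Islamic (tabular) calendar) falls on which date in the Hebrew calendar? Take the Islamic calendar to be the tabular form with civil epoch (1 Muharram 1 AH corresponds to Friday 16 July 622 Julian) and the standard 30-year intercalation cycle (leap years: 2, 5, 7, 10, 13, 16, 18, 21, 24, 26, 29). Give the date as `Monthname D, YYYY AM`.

Tevet 24, 5350 AM

The source date corresponds to 31 December 1589 in the Gregorian calendar (JDN 2301795).
That day falls on 24 Tevet 5350 AM in the Hebrew calendar.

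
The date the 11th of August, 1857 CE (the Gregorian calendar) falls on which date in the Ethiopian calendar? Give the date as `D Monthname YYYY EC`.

Julian Day Number of the source date = 2399538.
Converting JDN 2399538 to the Ethiopian calendar gives 6 Nehase 1849 EC.

6 Nehase 1849 EC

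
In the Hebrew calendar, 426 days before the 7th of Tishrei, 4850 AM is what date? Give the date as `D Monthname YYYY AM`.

The starting date is JDN 2119072; 2119072 − 426 = 2118646.
JDN 2118646 corresponds to 23 Tammuz 4848 AM.

23 Tammuz 4848 AM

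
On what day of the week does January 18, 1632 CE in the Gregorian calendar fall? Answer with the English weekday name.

Since JDN mod 7 = 6 (0 = Monday), the day is Sunday.

Sunday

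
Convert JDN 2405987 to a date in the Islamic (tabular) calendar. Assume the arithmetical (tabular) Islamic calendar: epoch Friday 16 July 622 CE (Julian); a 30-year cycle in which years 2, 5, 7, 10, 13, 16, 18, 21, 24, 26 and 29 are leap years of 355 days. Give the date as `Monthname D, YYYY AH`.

Rabi' al-Awwal 2, 1292 AH

JDN 2405987 is 8 April 1875 in the Gregorian calendar.
In the tabular Islamic calendar that day is Rabi' al-Awwal 2, 1292 AH.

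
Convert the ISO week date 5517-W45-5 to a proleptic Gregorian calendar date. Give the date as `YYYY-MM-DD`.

ISO week 1 of 5517 is the week containing the first Thursday of 5517.
Week 45, day 5 (Friday) lands on 5517-11-09.

5517-11-09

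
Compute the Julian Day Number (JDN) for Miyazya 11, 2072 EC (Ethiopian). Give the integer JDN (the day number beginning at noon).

2480874

Equivalently 19 April 2080 (Gregorian).
JDN 2400001 is 17 November 1858 CE (Gregorian), MJD 0; the target day is +80873 days from there, so JDN = 2480874.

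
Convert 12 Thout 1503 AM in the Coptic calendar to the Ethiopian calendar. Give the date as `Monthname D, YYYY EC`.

Both dates share Julian Day Number 2373646; in the Ethiopian calendar that is 12 Meskerem 1779 EC.

Meskerem 12, 1779 EC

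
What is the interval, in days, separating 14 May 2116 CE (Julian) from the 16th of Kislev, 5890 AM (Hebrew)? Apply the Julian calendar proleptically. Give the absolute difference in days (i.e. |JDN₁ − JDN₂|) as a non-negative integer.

First date → JDN 2494061; second date → JDN 2498993.
The interval is |2494061 − 2498993| = 4932 days.

4932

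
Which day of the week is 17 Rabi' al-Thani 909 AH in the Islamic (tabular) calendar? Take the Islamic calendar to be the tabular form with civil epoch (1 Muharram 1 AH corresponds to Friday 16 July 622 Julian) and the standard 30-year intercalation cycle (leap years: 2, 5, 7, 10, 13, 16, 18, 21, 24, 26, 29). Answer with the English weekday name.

Monday

In the proleptic Gregorian calendar this is 19 October 1503 (JDN 2270310).
2270310 ≡ 0 (mod 7); counting from Monday = 0 gives Monday.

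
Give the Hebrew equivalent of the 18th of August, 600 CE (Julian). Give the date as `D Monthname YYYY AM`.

The source date corresponds to 21 August 600 in the proleptic Gregorian calendar (JDN 1940438).
That day falls on 2 Elul 4360 AM in the Hebrew calendar.

2 Elul 4360 AM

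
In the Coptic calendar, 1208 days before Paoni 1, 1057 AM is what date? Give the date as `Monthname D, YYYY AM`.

JDN of Paoni 1, 1057 AM = 2211004.
2211004 − 1208 = 2209796.
JDN 2209796 in the Coptic calendar is Meshir 9, 1054 AM.

Meshir 9, 1054 AM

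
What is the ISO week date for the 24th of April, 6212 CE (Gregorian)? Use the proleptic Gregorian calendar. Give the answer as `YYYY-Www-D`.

6212-W17-5

The weekday is Friday (ISO weekday 5).
That Friday belongs to ISO week 17 of ISO year 6212.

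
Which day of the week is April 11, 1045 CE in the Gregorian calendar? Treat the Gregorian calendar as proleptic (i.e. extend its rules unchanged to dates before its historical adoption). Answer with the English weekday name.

Friday

2102839 ≡ 4 (mod 7); counting from Monday = 0 gives Friday.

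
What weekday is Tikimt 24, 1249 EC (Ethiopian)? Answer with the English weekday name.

Equivalently 28 October 1256 Gregorian, JDN 2180106.
JDN 2180106 mod 7 = 5, and JDN 0 was a Monday, so this is a Saturday.

Saturday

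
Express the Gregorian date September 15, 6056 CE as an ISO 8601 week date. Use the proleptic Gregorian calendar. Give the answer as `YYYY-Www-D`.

6056-W37-5

The weekday is Friday (ISO weekday 5).
That Friday belongs to ISO week 37 of ISO year 6056.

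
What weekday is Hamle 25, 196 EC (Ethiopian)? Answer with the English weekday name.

Thursday

Equivalently 19 July 204 Gregorian, JDN 1795769.
Since JDN mod 7 = 3 (0 = Monday), the day is Thursday.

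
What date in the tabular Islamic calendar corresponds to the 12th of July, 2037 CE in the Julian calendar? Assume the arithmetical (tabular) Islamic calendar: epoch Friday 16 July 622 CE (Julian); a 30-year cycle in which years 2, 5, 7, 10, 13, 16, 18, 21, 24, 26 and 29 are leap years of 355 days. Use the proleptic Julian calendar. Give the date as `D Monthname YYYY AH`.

11 Jumada al-Thani 1459 AH

Julian Day Number of the source date = 2465265.
Converting JDN 2465265 to the tabular Islamic calendar gives 11 Jumada al-Thani 1459 AH.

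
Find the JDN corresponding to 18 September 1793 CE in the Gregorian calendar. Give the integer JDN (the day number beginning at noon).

2376201

JDN 2400001 is 17 November 1858 CE (Gregorian), MJD 0; the target day is −23800 days from there, so JDN = 2376201.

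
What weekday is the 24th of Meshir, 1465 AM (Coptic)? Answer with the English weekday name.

This is JDN 2359929 (1 March 1749 Gregorian).
Since JDN mod 7 = 5 (0 = Monday), the day is Saturday.

Saturday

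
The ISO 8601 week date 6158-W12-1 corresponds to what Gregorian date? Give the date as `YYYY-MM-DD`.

6158-03-20

ISO week 1 of 6158 is the week containing the first Thursday of 6158.
Week 12, day 1 (Monday) lands on 6158-03-20.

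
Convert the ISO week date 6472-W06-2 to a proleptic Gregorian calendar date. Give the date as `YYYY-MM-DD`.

6472-02-09

ISO week 1 of 6472 is the week containing the first Thursday of 6472.
Week 6, day 2 (Tuesday) lands on 6472-02-09.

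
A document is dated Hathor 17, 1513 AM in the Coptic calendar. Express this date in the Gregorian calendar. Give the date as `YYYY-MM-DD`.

1796-11-24

Both dates share Julian Day Number 2377364; in the Gregorian calendar that is 24 November 1796 CE.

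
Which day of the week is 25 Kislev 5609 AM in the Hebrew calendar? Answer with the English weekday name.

This is JDN 2396382 (20 December 1848 Gregorian).
Since JDN mod 7 = 2 (0 = Monday), the day is Wednesday.

Wednesday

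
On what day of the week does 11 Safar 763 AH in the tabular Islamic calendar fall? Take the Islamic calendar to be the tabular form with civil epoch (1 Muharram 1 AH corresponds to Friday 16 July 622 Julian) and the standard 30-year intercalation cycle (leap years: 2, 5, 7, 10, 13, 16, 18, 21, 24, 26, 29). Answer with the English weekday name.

Friday

This is JDN 2218507 (18 December 1361 Gregorian).
Since JDN mod 7 = 4 (0 = Monday), the day is Friday.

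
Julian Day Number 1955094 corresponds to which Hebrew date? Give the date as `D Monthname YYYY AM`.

JDN 1955094 is 6 October 640 in the proleptic Gregorian calendar.
In the Hebrew calendar that day is 13 Tishrei 4401 AM.

13 Tishrei 4401 AM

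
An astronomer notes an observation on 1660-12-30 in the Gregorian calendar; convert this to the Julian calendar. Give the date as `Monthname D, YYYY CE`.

The Julian–Gregorian offset here is 10 days (Julian trailing).
30 December 1660 Gregorian − 10 days → 20 December 1660 Julian.

December 20, 1660 CE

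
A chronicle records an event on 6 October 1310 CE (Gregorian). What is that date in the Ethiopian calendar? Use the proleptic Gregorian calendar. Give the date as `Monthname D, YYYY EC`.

Tikimt 1, 1303 EC

Both dates share Julian Day Number 2199806; in the Ethiopian calendar that is 1 Tikimt 1303 EC.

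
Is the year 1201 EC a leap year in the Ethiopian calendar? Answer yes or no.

1201 mod 4 = 1; in the Ethiopian calendar a year is leap when year mod 4 = 3, so it is a common year.

no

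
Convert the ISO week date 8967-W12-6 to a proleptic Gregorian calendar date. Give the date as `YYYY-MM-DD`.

ISO week 1 of 8967 is the week containing the first Thursday of 8967.
Week 12, day 6 (Saturday) lands on 8967-03-21.

8967-03-21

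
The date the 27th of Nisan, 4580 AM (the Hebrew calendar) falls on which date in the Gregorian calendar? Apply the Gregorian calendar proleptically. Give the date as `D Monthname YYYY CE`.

19 April 820 CE

Julian Day Number of the source date = 2020668.
Converting JDN 2020668 to the Gregorian calendar gives 19 April 820 CE.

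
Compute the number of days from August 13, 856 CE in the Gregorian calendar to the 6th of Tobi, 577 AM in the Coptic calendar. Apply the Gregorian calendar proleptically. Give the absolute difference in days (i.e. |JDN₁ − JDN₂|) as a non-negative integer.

1606

First date → JDN 2033933; second date → JDN 2035539.
The interval is |2033933 − 2035539| = 1606 days.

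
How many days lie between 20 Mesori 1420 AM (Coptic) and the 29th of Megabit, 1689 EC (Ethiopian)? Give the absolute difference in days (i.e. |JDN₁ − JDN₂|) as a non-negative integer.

JDN of the first date = 2343669.
JDN of the second date = 2340971.
|2340971 − 2343669| = 2698.

2698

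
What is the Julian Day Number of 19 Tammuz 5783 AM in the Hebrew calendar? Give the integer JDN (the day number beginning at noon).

2460134

Equivalently 8 July 2023 (Gregorian).
JDN 2451545 is 1 January 2000 CE (Gregorian); the target day is +8589 days from there, so JDN = 2460134.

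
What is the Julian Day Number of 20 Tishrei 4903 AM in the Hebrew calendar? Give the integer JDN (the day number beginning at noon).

2138457

In the proleptic Gregorian calendar the same day is 18 October 1142.
JDN 2451545 is 1 January 2000 CE (Gregorian); the target day is −313088 days from there, so JDN = 2138457.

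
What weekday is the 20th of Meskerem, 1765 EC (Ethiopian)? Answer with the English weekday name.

Monday

Equivalently 28 September 1772 Gregorian, JDN 2368541.
2368541 ≡ 0 (mod 7); counting from Monday = 0 gives Monday.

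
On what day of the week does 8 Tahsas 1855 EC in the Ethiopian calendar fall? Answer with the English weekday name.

Tuesday

In the Gregorian calendar this is 16 December 1862 (JDN 2401491).
Since JDN mod 7 = 1 (0 = Monday), the day is Tuesday.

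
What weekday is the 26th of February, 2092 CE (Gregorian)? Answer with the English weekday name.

2485204 ≡ 1 (mod 7); counting from Monday = 0 gives Tuesday.

Tuesday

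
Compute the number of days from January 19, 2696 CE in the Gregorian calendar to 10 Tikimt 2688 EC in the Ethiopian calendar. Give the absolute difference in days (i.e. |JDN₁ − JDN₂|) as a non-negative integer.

JDN of the first date = 2705772.
JDN of the second date = 2705687.
|2705687 − 2705772| = 85.

85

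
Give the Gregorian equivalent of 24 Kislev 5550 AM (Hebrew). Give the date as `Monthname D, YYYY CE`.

Julian Day Number of the source date = 2374825.
Converting JDN 2374825 to the Gregorian calendar gives 12 December 1789 CE.

December 12, 1789 CE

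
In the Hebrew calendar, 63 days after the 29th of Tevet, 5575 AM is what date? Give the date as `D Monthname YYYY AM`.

3 Adar II 5575 AM

JDN of the 29th of Tevet, 5575 AM = 2383985.
2383985 + 63 = 2384048.
JDN 2384048 in the Hebrew calendar is 3 Adar II 5575 AM.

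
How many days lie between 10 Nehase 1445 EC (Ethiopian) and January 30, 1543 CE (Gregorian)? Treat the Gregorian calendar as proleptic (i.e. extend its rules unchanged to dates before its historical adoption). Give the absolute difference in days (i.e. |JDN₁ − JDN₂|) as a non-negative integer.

JDN of the first date = 2251981.
JDN of the second date = 2284658.
|2284658 − 2251981| = 32677.

32677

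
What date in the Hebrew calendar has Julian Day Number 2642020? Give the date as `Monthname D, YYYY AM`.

The Gregorian equivalent of JDN 2642020 is 3 July 2521.
In the Hebrew calendar that day is Sivan 26, 6281 AM.

Sivan 26, 6281 AM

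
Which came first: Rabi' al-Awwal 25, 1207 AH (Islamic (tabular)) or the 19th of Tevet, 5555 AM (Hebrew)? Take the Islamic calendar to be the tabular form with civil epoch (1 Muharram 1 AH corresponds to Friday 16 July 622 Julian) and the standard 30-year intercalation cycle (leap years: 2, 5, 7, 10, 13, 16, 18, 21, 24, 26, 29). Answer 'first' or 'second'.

The two dates have Julian Day Numbers 2375889 and 2376680 respectively.
Since 2375889 < 2376680, the first date comes first.

first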